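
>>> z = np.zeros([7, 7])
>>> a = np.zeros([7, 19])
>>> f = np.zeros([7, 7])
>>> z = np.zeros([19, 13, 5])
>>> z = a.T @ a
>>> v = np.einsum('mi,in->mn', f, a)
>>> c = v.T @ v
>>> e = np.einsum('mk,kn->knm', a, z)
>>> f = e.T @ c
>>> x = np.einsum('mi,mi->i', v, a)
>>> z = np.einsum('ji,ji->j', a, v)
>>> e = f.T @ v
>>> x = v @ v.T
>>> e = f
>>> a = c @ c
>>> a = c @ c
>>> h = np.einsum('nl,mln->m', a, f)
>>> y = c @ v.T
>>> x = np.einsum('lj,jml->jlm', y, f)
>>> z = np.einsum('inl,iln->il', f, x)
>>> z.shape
(7, 19)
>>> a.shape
(19, 19)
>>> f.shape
(7, 19, 19)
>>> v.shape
(7, 19)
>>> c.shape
(19, 19)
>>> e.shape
(7, 19, 19)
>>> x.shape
(7, 19, 19)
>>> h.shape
(7,)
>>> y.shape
(19, 7)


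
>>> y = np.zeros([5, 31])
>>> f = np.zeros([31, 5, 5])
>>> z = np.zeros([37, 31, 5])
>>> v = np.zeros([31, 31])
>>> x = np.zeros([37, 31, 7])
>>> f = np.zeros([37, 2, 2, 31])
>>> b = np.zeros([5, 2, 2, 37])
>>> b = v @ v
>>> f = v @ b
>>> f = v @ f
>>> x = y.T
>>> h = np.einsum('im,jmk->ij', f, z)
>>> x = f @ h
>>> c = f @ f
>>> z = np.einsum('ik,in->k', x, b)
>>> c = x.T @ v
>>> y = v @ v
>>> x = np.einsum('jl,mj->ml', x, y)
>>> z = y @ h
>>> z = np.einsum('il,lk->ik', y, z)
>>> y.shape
(31, 31)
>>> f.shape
(31, 31)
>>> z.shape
(31, 37)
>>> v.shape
(31, 31)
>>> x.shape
(31, 37)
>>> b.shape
(31, 31)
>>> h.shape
(31, 37)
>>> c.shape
(37, 31)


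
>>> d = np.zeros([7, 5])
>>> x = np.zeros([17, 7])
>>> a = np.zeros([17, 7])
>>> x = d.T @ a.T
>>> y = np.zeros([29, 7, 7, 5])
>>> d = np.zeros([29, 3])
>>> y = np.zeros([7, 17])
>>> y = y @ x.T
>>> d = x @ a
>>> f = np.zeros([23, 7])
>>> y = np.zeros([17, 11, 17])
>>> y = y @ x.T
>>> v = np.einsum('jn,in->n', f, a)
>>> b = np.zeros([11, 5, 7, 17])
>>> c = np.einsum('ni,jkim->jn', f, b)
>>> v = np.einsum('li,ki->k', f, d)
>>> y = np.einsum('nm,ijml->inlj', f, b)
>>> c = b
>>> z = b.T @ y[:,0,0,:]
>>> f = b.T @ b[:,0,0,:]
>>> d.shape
(5, 7)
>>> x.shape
(5, 17)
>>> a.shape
(17, 7)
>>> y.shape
(11, 23, 17, 5)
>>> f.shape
(17, 7, 5, 17)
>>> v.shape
(5,)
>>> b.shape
(11, 5, 7, 17)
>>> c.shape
(11, 5, 7, 17)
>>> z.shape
(17, 7, 5, 5)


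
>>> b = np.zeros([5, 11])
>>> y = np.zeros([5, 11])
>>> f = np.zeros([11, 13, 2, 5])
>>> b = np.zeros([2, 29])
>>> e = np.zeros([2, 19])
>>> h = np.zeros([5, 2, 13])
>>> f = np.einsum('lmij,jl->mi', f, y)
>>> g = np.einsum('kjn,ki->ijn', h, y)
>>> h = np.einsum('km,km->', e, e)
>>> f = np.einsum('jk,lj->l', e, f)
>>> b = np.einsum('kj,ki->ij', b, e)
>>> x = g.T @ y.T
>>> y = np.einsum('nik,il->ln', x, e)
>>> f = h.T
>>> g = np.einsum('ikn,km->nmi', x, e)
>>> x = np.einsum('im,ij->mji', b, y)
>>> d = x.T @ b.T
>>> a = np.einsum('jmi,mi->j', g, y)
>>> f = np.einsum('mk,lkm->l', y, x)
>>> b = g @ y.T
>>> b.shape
(5, 19, 19)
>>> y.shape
(19, 13)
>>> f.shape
(29,)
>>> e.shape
(2, 19)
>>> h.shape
()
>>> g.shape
(5, 19, 13)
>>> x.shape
(29, 13, 19)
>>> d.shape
(19, 13, 19)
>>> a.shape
(5,)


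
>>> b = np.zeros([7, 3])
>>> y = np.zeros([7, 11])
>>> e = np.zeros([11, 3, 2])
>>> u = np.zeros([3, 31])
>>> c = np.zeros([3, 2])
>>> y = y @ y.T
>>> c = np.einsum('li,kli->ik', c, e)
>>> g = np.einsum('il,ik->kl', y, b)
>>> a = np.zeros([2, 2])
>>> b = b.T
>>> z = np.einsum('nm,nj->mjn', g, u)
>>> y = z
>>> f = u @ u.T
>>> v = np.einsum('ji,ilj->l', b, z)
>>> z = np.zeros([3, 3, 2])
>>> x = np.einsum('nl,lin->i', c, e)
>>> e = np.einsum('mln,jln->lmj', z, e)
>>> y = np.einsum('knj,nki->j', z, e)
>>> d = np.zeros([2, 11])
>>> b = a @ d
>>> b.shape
(2, 11)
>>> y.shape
(2,)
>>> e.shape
(3, 3, 11)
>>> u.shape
(3, 31)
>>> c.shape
(2, 11)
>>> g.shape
(3, 7)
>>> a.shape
(2, 2)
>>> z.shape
(3, 3, 2)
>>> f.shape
(3, 3)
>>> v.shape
(31,)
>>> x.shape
(3,)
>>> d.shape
(2, 11)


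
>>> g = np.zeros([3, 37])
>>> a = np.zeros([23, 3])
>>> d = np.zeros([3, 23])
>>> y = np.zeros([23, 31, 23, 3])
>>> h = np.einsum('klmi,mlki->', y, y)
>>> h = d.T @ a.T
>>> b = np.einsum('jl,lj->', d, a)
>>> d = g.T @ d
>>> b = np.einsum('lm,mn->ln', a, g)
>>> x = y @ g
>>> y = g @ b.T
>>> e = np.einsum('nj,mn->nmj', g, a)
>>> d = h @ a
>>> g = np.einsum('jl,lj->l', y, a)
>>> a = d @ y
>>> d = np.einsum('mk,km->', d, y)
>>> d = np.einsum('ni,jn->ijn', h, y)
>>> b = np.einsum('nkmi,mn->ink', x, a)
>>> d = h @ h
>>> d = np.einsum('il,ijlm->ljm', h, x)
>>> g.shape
(23,)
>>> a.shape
(23, 23)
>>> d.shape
(23, 31, 37)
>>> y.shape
(3, 23)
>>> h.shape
(23, 23)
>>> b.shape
(37, 23, 31)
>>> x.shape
(23, 31, 23, 37)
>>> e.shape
(3, 23, 37)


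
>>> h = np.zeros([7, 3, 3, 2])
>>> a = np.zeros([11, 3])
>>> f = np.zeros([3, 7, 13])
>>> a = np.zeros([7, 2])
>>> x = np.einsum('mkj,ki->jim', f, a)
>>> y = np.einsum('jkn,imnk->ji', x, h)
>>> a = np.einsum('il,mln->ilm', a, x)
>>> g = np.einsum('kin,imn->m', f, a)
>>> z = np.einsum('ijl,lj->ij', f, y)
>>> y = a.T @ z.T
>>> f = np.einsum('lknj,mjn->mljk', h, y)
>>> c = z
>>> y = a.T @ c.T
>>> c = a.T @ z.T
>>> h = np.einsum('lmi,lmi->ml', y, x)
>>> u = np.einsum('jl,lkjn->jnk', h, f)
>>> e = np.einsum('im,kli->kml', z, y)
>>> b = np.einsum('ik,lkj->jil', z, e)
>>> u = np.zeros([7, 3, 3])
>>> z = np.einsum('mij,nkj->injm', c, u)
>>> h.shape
(2, 13)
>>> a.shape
(7, 2, 13)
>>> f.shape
(13, 7, 2, 3)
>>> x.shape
(13, 2, 3)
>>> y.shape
(13, 2, 3)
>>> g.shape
(2,)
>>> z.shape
(2, 7, 3, 13)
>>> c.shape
(13, 2, 3)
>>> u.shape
(7, 3, 3)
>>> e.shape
(13, 7, 2)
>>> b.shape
(2, 3, 13)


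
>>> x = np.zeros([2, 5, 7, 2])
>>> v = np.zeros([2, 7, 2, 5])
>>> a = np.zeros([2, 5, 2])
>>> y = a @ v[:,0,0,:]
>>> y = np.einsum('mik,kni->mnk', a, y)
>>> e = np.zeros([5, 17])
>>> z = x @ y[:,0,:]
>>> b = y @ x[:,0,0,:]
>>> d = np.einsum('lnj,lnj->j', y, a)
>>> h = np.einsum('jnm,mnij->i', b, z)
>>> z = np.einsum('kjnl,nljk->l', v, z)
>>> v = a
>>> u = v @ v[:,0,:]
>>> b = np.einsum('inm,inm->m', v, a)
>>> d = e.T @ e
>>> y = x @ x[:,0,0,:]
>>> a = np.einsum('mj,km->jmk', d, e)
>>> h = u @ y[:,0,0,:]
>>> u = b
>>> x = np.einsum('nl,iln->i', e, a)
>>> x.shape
(17,)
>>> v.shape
(2, 5, 2)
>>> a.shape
(17, 17, 5)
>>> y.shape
(2, 5, 7, 2)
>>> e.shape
(5, 17)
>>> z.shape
(5,)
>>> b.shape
(2,)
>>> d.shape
(17, 17)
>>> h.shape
(2, 5, 2)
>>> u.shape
(2,)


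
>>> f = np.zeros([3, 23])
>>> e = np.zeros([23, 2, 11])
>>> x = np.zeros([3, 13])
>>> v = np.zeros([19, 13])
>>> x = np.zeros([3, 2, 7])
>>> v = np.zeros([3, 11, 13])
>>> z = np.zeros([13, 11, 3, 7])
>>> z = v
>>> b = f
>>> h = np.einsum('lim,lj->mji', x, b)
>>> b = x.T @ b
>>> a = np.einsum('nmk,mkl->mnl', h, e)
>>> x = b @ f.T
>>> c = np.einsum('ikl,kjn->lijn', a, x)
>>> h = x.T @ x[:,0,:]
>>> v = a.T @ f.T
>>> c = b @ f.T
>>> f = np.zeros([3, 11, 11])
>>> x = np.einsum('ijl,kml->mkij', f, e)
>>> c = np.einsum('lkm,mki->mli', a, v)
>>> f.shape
(3, 11, 11)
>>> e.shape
(23, 2, 11)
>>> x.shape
(2, 23, 3, 11)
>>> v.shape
(11, 7, 3)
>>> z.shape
(3, 11, 13)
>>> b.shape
(7, 2, 23)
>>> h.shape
(3, 2, 3)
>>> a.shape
(23, 7, 11)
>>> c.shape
(11, 23, 3)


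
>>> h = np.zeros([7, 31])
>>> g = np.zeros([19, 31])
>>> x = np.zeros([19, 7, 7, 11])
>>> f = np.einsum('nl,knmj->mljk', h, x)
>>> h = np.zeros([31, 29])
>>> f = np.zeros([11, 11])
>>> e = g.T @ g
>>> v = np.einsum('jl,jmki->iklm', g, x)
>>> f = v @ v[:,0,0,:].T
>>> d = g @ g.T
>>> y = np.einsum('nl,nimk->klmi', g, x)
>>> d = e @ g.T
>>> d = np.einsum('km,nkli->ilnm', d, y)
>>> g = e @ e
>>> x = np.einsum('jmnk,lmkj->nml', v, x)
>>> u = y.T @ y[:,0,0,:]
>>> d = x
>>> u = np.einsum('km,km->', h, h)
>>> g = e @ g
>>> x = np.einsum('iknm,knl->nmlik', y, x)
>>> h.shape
(31, 29)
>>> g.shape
(31, 31)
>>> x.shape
(7, 7, 19, 11, 31)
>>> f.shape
(11, 7, 31, 11)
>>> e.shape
(31, 31)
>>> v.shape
(11, 7, 31, 7)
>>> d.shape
(31, 7, 19)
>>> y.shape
(11, 31, 7, 7)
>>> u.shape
()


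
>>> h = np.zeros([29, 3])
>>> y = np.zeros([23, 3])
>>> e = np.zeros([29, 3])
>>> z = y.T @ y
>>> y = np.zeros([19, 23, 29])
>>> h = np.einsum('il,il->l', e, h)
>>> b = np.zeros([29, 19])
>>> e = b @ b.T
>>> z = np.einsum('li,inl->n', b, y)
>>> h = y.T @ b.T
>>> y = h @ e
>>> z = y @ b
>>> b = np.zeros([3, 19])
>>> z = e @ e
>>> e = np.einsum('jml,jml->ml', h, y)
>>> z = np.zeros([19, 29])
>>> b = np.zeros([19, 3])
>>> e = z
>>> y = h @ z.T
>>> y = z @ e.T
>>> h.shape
(29, 23, 29)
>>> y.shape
(19, 19)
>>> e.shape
(19, 29)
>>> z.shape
(19, 29)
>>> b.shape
(19, 3)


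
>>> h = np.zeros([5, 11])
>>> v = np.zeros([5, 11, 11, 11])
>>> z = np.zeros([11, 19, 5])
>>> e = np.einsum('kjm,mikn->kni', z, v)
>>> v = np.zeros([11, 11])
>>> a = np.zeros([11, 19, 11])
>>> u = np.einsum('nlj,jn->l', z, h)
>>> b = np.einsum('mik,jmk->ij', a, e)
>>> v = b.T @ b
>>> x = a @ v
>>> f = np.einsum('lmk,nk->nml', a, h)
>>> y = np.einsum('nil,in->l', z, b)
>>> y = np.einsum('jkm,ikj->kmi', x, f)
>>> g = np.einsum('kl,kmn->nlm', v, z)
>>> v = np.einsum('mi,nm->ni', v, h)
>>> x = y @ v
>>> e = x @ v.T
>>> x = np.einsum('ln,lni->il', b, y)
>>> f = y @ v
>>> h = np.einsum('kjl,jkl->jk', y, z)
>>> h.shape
(11, 19)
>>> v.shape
(5, 11)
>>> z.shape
(11, 19, 5)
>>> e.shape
(19, 11, 5)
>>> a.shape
(11, 19, 11)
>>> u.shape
(19,)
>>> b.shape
(19, 11)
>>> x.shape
(5, 19)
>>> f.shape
(19, 11, 11)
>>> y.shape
(19, 11, 5)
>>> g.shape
(5, 11, 19)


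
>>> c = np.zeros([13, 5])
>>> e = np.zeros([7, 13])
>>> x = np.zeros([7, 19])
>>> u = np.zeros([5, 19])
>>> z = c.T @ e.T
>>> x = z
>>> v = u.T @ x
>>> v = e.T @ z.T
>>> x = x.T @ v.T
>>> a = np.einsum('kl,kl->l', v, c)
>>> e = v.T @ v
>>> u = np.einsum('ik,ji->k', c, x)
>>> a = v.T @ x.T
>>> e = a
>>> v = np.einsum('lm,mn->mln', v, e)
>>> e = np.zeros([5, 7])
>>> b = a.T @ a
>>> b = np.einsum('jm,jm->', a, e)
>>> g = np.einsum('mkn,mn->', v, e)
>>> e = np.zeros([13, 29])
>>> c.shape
(13, 5)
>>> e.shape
(13, 29)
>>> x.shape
(7, 13)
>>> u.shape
(5,)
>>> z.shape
(5, 7)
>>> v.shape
(5, 13, 7)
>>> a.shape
(5, 7)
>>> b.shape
()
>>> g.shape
()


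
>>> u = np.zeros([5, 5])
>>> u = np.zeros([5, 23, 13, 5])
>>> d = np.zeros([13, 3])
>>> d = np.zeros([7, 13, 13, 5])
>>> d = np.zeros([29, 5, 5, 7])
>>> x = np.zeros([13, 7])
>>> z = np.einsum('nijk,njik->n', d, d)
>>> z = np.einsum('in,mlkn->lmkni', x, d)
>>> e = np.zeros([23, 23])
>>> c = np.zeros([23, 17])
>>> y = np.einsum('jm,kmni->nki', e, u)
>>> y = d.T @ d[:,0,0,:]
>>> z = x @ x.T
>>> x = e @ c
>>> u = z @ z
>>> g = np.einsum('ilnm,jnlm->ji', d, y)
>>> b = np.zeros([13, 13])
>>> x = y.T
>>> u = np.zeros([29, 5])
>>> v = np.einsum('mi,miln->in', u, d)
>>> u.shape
(29, 5)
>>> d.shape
(29, 5, 5, 7)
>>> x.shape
(7, 5, 5, 7)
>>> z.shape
(13, 13)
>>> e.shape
(23, 23)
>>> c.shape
(23, 17)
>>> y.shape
(7, 5, 5, 7)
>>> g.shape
(7, 29)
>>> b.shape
(13, 13)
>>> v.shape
(5, 7)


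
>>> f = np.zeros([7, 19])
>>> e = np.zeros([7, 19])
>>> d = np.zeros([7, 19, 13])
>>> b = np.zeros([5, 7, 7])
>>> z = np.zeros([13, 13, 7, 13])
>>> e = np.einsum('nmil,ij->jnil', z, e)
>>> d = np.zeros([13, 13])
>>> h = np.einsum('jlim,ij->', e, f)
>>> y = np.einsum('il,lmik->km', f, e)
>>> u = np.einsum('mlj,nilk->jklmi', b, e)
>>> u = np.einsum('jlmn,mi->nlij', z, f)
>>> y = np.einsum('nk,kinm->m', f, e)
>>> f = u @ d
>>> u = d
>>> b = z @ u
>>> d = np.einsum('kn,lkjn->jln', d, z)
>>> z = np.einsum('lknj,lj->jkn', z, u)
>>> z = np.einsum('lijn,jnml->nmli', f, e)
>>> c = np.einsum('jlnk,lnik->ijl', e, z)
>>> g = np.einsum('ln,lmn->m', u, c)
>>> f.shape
(13, 13, 19, 13)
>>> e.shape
(19, 13, 7, 13)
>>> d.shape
(7, 13, 13)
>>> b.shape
(13, 13, 7, 13)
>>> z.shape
(13, 7, 13, 13)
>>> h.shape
()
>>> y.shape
(13,)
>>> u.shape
(13, 13)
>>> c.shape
(13, 19, 13)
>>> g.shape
(19,)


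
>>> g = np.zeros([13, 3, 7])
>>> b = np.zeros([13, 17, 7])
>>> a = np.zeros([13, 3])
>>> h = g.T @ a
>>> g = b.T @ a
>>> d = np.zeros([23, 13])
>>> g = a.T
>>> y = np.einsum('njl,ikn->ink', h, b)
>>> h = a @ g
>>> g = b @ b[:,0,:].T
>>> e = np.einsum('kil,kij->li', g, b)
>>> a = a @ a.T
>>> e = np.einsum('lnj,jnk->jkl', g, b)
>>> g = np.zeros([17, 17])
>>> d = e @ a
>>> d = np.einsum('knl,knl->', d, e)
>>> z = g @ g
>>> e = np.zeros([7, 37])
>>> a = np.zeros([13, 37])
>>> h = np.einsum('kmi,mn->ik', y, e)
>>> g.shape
(17, 17)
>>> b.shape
(13, 17, 7)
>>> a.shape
(13, 37)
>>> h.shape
(17, 13)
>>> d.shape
()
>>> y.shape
(13, 7, 17)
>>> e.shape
(7, 37)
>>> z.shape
(17, 17)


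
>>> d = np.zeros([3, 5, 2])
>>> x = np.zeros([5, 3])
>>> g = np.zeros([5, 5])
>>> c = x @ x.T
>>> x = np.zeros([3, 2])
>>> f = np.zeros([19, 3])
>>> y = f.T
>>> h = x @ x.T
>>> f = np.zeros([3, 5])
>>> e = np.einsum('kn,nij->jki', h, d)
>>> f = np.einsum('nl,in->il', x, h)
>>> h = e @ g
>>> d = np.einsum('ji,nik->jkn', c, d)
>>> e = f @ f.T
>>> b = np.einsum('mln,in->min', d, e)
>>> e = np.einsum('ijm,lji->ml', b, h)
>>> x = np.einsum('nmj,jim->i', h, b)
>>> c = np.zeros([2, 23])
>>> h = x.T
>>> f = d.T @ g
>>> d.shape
(5, 2, 3)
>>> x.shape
(3,)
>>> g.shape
(5, 5)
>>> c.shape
(2, 23)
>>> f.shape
(3, 2, 5)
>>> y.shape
(3, 19)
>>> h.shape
(3,)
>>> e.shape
(3, 2)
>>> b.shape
(5, 3, 3)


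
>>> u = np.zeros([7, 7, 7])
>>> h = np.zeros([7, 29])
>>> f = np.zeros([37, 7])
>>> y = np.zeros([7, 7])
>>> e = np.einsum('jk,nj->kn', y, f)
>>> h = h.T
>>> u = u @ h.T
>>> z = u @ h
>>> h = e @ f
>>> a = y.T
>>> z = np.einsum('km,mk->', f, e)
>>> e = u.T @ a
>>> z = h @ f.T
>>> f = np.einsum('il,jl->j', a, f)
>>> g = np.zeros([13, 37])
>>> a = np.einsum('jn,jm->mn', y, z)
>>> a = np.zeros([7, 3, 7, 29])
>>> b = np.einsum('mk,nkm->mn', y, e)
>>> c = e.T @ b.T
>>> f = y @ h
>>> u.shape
(7, 7, 29)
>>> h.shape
(7, 7)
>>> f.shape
(7, 7)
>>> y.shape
(7, 7)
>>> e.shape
(29, 7, 7)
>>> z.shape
(7, 37)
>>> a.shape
(7, 3, 7, 29)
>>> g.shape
(13, 37)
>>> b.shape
(7, 29)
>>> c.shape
(7, 7, 7)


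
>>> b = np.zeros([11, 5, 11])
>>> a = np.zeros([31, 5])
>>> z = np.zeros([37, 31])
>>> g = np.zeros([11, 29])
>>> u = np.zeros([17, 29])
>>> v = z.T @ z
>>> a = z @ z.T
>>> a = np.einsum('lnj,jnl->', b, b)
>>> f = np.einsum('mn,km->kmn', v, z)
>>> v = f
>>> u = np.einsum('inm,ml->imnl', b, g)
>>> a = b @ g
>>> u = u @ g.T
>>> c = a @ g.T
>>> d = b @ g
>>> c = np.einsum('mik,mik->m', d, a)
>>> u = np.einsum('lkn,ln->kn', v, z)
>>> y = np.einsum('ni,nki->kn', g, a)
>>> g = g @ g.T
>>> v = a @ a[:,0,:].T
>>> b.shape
(11, 5, 11)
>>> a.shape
(11, 5, 29)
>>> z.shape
(37, 31)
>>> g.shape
(11, 11)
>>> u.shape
(31, 31)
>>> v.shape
(11, 5, 11)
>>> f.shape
(37, 31, 31)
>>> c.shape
(11,)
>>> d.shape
(11, 5, 29)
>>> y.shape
(5, 11)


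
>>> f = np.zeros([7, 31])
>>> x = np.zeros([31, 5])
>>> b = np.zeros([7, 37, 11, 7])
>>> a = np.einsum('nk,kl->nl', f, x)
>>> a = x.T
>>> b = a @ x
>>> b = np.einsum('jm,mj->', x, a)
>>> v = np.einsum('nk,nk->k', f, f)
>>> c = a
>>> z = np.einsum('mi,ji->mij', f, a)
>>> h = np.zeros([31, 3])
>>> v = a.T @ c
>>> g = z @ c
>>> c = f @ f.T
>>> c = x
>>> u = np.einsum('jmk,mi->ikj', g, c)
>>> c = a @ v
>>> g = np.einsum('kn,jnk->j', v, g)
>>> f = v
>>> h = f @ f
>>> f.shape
(31, 31)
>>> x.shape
(31, 5)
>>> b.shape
()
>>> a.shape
(5, 31)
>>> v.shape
(31, 31)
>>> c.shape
(5, 31)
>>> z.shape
(7, 31, 5)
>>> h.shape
(31, 31)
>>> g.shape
(7,)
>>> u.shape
(5, 31, 7)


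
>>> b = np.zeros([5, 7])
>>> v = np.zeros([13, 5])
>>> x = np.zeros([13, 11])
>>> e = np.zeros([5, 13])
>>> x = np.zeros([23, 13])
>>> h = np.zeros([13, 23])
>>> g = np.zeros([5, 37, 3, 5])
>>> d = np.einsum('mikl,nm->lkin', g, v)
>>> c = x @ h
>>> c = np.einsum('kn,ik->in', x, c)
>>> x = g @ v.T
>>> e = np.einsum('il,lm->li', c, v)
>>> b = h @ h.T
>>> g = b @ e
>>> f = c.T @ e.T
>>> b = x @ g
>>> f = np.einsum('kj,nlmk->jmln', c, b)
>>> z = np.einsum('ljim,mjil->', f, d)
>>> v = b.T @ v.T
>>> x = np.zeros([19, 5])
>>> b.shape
(5, 37, 3, 23)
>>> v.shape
(23, 3, 37, 13)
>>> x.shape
(19, 5)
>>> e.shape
(13, 23)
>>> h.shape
(13, 23)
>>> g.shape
(13, 23)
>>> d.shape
(5, 3, 37, 13)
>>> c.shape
(23, 13)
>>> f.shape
(13, 3, 37, 5)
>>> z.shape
()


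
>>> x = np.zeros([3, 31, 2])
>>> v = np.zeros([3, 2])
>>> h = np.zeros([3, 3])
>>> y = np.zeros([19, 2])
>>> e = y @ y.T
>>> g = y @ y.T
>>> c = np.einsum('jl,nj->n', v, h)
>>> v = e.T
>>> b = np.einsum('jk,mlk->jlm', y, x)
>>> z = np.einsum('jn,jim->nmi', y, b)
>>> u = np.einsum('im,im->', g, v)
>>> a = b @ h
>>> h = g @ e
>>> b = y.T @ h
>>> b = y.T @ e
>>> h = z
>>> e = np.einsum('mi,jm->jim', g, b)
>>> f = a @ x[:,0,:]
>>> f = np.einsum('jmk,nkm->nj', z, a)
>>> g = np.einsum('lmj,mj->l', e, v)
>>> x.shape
(3, 31, 2)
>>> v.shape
(19, 19)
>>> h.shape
(2, 3, 31)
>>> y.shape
(19, 2)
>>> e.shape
(2, 19, 19)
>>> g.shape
(2,)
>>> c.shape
(3,)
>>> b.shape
(2, 19)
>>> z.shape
(2, 3, 31)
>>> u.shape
()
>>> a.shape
(19, 31, 3)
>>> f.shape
(19, 2)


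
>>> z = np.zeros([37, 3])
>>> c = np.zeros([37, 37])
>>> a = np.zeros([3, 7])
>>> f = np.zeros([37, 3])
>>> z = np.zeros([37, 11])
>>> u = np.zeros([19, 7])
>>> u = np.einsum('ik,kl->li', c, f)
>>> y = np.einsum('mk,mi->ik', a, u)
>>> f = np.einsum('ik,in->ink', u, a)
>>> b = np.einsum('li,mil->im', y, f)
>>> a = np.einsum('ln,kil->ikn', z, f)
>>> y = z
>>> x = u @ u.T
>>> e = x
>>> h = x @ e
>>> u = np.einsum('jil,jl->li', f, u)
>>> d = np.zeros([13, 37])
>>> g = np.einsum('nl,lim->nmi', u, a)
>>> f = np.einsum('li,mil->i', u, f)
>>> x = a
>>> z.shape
(37, 11)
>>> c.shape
(37, 37)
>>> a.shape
(7, 3, 11)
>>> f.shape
(7,)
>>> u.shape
(37, 7)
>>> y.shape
(37, 11)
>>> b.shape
(7, 3)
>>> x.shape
(7, 3, 11)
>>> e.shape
(3, 3)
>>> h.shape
(3, 3)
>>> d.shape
(13, 37)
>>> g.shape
(37, 11, 3)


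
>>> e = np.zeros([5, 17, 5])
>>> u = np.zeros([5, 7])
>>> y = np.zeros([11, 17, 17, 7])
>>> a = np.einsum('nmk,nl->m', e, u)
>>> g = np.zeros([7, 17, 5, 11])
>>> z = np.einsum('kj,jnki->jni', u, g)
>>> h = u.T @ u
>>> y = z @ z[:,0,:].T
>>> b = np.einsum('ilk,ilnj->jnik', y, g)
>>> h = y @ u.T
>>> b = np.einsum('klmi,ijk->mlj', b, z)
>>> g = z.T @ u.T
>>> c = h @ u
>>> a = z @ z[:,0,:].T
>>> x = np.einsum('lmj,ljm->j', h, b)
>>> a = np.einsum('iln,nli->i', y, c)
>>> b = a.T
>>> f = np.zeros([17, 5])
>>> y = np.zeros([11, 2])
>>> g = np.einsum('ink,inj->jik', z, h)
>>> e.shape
(5, 17, 5)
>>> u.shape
(5, 7)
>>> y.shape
(11, 2)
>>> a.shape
(7,)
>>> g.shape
(5, 7, 11)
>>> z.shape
(7, 17, 11)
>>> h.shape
(7, 17, 5)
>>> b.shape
(7,)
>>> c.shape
(7, 17, 7)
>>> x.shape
(5,)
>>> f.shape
(17, 5)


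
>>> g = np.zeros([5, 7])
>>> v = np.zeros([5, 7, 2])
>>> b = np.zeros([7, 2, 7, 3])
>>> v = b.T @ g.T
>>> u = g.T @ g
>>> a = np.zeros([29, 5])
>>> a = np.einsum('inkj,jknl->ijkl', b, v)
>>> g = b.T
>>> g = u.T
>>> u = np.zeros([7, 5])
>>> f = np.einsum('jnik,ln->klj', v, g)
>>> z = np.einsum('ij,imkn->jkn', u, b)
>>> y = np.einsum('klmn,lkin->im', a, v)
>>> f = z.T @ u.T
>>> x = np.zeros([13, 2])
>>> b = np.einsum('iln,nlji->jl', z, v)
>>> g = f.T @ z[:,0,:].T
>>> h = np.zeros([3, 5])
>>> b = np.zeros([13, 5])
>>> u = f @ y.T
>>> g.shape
(7, 7, 5)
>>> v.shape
(3, 7, 2, 5)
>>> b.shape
(13, 5)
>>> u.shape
(3, 7, 2)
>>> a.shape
(7, 3, 7, 5)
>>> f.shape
(3, 7, 7)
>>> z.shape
(5, 7, 3)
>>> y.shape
(2, 7)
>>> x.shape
(13, 2)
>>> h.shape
(3, 5)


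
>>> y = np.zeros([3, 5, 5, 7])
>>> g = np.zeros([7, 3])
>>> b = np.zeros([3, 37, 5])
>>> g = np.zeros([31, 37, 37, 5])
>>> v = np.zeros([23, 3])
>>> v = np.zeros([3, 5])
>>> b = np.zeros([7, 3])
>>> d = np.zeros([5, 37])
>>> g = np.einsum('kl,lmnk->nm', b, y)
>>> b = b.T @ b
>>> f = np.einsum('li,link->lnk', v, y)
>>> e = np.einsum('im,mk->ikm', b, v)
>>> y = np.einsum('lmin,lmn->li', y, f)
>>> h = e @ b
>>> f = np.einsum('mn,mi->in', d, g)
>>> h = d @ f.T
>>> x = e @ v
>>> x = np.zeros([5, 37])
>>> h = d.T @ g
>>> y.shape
(3, 5)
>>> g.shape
(5, 5)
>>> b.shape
(3, 3)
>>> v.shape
(3, 5)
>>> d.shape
(5, 37)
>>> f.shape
(5, 37)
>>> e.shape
(3, 5, 3)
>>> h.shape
(37, 5)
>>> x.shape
(5, 37)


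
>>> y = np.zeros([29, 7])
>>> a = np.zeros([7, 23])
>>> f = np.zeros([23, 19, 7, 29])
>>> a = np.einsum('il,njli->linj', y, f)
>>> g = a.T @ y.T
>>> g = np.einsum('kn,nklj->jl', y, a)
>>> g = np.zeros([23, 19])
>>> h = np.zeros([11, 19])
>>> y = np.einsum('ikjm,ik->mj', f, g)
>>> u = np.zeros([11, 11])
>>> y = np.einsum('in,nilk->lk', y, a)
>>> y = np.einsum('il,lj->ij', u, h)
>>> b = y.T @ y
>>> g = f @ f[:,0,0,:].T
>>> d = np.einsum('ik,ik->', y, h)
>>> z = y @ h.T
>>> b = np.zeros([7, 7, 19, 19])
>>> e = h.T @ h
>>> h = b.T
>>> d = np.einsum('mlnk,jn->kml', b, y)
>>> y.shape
(11, 19)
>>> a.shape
(7, 29, 23, 19)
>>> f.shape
(23, 19, 7, 29)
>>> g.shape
(23, 19, 7, 23)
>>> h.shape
(19, 19, 7, 7)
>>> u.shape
(11, 11)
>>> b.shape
(7, 7, 19, 19)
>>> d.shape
(19, 7, 7)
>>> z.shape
(11, 11)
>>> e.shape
(19, 19)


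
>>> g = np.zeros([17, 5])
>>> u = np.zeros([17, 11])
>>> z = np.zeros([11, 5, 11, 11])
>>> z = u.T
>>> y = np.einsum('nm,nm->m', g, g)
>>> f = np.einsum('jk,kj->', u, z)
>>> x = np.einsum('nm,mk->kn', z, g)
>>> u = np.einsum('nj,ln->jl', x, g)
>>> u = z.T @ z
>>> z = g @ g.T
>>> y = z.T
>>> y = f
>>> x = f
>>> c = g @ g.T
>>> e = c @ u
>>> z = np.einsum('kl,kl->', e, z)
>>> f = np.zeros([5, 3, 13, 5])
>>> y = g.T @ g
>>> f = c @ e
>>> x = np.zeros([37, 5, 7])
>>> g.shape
(17, 5)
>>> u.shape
(17, 17)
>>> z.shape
()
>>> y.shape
(5, 5)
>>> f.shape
(17, 17)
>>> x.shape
(37, 5, 7)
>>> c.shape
(17, 17)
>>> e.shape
(17, 17)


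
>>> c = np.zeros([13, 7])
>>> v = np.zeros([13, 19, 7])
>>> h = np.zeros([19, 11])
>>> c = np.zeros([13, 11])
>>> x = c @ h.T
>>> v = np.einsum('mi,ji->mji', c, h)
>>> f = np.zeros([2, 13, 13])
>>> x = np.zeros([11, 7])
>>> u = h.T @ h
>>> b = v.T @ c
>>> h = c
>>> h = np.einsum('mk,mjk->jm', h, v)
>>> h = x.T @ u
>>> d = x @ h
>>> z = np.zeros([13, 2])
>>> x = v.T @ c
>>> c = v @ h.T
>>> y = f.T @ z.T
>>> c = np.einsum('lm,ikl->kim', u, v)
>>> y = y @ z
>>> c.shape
(19, 13, 11)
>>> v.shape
(13, 19, 11)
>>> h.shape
(7, 11)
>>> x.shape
(11, 19, 11)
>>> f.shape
(2, 13, 13)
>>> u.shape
(11, 11)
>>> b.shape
(11, 19, 11)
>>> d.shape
(11, 11)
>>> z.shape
(13, 2)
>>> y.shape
(13, 13, 2)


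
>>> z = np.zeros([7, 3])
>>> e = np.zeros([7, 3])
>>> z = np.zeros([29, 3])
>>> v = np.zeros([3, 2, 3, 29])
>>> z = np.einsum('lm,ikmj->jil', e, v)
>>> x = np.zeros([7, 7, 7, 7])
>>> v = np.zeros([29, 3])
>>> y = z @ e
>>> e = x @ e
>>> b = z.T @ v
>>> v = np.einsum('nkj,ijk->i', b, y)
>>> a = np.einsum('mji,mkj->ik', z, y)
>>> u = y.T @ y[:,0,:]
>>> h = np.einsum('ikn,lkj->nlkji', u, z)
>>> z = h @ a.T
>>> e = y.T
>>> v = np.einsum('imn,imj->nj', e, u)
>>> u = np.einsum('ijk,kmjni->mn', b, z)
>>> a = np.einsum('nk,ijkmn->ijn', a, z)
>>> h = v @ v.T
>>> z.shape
(3, 29, 3, 7, 7)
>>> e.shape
(3, 3, 29)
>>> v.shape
(29, 3)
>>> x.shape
(7, 7, 7, 7)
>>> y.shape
(29, 3, 3)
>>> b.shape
(7, 3, 3)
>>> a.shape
(3, 29, 7)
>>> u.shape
(29, 7)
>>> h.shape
(29, 29)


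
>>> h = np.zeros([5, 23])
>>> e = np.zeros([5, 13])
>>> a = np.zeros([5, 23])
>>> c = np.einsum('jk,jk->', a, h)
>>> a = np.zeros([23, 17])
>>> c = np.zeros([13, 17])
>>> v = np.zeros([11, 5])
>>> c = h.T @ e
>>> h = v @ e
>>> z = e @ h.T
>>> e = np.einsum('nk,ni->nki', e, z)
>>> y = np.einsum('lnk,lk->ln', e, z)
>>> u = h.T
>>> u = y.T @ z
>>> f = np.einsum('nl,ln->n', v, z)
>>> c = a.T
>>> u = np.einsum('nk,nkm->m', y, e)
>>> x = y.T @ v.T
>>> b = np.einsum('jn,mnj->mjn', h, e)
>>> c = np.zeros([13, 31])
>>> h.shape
(11, 13)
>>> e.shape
(5, 13, 11)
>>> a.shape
(23, 17)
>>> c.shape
(13, 31)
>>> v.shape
(11, 5)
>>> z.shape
(5, 11)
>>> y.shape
(5, 13)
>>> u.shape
(11,)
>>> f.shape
(11,)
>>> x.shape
(13, 11)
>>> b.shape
(5, 11, 13)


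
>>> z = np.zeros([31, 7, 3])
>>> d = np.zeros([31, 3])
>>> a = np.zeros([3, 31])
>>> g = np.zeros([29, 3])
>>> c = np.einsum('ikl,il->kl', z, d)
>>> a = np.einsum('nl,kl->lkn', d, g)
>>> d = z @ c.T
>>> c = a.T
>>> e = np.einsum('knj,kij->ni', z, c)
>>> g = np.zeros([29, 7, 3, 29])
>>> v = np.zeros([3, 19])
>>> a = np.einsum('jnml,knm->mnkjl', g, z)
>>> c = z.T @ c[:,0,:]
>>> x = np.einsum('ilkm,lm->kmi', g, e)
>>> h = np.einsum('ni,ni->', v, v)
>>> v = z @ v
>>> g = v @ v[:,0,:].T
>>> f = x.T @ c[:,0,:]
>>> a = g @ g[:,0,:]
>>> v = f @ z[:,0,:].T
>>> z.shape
(31, 7, 3)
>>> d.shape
(31, 7, 7)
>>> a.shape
(31, 7, 31)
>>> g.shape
(31, 7, 31)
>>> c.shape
(3, 7, 3)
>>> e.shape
(7, 29)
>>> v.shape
(29, 29, 31)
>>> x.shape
(3, 29, 29)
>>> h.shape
()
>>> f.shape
(29, 29, 3)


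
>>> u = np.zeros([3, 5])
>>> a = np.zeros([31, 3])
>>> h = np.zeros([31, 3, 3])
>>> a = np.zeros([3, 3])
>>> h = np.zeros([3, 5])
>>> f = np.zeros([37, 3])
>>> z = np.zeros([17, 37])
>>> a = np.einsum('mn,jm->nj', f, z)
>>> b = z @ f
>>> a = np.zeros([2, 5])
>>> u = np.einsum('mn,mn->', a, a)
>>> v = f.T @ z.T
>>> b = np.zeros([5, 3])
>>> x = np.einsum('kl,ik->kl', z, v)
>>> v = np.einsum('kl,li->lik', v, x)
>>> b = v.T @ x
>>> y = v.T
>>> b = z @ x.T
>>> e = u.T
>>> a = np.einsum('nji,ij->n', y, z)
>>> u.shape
()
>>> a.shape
(3,)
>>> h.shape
(3, 5)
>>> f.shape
(37, 3)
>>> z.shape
(17, 37)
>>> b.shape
(17, 17)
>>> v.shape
(17, 37, 3)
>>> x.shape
(17, 37)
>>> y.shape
(3, 37, 17)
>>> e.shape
()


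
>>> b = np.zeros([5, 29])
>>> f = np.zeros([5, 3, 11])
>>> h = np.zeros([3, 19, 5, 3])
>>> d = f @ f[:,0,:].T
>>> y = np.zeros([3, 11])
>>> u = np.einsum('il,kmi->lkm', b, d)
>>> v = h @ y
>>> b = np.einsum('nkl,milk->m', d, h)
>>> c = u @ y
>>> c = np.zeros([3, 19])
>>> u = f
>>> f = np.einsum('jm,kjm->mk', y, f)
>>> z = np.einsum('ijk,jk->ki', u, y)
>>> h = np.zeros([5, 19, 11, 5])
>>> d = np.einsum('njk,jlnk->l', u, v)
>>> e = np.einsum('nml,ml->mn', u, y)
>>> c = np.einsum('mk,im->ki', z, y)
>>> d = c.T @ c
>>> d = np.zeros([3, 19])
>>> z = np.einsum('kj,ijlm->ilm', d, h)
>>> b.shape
(3,)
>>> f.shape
(11, 5)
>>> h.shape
(5, 19, 11, 5)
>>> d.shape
(3, 19)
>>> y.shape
(3, 11)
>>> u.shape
(5, 3, 11)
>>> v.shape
(3, 19, 5, 11)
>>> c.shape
(5, 3)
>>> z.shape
(5, 11, 5)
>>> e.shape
(3, 5)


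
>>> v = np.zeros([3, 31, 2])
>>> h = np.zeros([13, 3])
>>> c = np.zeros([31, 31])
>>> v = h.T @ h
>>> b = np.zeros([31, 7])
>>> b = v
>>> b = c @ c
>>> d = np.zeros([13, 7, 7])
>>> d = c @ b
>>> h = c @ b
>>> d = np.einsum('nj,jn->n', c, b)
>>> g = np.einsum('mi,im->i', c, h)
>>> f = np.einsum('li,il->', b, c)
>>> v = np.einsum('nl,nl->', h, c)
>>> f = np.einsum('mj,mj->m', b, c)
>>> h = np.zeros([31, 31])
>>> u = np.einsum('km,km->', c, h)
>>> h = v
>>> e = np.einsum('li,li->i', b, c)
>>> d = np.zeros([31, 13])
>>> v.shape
()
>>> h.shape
()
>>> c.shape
(31, 31)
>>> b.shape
(31, 31)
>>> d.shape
(31, 13)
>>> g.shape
(31,)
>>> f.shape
(31,)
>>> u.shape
()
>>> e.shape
(31,)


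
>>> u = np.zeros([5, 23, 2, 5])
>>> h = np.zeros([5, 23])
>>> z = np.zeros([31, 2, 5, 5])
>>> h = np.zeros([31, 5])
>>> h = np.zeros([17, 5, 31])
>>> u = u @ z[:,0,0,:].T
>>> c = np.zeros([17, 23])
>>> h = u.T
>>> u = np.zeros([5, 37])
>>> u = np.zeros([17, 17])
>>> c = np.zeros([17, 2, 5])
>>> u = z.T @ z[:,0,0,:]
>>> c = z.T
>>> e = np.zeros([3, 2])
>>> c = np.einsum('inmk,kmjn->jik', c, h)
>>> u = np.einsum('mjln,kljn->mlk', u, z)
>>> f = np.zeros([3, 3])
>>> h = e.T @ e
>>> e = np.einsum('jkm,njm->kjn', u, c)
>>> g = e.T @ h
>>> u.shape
(5, 2, 31)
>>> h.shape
(2, 2)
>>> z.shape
(31, 2, 5, 5)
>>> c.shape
(23, 5, 31)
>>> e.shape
(2, 5, 23)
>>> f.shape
(3, 3)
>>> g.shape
(23, 5, 2)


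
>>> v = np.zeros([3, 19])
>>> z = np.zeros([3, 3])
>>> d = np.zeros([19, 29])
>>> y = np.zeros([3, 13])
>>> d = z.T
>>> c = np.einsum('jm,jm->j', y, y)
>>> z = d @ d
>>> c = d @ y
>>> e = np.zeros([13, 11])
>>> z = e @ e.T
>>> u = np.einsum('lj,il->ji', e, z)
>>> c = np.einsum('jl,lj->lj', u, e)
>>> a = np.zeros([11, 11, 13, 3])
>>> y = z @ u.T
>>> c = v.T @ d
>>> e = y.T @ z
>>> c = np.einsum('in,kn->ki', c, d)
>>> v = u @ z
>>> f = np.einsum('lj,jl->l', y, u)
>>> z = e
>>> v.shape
(11, 13)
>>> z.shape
(11, 13)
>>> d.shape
(3, 3)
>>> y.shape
(13, 11)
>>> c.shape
(3, 19)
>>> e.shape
(11, 13)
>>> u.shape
(11, 13)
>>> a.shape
(11, 11, 13, 3)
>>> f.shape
(13,)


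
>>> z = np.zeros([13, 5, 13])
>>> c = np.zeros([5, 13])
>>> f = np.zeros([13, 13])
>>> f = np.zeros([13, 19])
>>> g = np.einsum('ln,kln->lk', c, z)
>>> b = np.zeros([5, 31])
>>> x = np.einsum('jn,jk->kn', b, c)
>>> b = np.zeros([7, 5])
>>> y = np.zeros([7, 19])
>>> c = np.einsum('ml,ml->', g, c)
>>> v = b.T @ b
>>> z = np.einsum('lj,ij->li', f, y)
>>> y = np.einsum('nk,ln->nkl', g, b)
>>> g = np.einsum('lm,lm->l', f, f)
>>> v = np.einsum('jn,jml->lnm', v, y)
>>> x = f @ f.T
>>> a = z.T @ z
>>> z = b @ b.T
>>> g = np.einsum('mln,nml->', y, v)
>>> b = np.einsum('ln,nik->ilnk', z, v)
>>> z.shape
(7, 7)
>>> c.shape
()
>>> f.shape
(13, 19)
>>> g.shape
()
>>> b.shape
(5, 7, 7, 13)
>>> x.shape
(13, 13)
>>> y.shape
(5, 13, 7)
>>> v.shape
(7, 5, 13)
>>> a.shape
(7, 7)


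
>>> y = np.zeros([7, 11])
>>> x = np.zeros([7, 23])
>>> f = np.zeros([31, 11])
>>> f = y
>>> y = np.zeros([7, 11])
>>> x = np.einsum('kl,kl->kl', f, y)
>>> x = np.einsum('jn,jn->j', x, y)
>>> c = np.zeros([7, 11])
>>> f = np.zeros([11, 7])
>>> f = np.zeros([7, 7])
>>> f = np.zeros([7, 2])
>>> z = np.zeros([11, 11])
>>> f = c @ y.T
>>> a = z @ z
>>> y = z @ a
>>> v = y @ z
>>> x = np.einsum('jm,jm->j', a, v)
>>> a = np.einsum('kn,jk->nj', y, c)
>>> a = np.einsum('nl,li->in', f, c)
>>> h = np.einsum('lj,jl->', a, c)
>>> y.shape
(11, 11)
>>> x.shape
(11,)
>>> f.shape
(7, 7)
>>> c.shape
(7, 11)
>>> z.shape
(11, 11)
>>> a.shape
(11, 7)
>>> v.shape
(11, 11)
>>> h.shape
()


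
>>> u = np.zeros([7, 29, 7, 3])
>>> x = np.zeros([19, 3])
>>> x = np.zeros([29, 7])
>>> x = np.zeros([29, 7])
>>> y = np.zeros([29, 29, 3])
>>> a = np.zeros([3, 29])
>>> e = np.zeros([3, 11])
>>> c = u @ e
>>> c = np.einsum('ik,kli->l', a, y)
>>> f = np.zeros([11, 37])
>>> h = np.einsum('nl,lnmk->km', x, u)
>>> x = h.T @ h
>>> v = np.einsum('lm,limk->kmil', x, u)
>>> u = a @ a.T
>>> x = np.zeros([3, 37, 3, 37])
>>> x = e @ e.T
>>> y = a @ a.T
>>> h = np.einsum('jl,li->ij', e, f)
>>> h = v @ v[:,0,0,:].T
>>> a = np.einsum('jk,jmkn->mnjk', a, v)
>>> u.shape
(3, 3)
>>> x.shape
(3, 3)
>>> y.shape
(3, 3)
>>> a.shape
(7, 7, 3, 29)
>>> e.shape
(3, 11)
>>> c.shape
(29,)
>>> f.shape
(11, 37)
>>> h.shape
(3, 7, 29, 3)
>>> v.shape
(3, 7, 29, 7)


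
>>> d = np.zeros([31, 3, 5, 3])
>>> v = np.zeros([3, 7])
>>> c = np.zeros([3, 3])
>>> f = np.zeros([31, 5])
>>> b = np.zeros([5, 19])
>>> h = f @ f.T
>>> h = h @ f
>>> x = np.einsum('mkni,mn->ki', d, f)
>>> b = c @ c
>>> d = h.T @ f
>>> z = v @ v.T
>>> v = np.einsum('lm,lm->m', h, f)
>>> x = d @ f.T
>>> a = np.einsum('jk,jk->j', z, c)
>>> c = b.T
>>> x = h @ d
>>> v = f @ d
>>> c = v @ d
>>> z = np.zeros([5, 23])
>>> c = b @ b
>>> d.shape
(5, 5)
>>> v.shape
(31, 5)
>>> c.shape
(3, 3)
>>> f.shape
(31, 5)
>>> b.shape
(3, 3)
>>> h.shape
(31, 5)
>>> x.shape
(31, 5)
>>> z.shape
(5, 23)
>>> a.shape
(3,)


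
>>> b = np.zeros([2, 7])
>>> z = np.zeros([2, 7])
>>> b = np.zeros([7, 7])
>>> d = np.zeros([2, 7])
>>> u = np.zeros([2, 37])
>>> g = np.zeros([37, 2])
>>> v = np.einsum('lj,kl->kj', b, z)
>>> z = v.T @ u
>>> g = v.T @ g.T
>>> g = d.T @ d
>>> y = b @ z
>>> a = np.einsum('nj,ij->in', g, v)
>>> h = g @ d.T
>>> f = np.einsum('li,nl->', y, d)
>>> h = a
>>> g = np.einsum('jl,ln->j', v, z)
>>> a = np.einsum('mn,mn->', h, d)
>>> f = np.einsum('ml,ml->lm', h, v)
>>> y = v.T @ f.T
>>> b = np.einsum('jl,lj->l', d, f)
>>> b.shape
(7,)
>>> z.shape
(7, 37)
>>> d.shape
(2, 7)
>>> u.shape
(2, 37)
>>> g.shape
(2,)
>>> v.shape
(2, 7)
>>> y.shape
(7, 7)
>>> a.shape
()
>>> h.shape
(2, 7)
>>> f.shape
(7, 2)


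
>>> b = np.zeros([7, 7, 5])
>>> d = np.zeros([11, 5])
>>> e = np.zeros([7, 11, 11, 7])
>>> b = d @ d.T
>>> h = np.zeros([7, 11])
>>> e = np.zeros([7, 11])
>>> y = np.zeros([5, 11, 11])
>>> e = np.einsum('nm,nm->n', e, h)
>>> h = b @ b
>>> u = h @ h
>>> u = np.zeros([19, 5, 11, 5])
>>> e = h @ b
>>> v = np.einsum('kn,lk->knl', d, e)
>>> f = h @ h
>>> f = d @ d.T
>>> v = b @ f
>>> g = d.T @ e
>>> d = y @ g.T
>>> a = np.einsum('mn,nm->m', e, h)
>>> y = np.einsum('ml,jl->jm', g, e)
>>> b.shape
(11, 11)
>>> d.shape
(5, 11, 5)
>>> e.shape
(11, 11)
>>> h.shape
(11, 11)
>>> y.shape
(11, 5)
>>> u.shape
(19, 5, 11, 5)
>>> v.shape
(11, 11)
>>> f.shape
(11, 11)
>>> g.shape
(5, 11)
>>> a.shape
(11,)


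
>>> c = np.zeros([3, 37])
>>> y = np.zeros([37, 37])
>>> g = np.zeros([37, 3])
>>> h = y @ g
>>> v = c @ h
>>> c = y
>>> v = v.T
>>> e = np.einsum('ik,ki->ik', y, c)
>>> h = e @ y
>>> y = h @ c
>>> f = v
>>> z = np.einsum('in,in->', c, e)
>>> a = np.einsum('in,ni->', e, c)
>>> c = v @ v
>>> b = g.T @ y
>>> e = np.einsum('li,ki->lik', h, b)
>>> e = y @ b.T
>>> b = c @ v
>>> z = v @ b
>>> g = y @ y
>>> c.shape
(3, 3)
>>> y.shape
(37, 37)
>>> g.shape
(37, 37)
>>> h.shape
(37, 37)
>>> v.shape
(3, 3)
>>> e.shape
(37, 3)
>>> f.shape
(3, 3)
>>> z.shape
(3, 3)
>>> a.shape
()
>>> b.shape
(3, 3)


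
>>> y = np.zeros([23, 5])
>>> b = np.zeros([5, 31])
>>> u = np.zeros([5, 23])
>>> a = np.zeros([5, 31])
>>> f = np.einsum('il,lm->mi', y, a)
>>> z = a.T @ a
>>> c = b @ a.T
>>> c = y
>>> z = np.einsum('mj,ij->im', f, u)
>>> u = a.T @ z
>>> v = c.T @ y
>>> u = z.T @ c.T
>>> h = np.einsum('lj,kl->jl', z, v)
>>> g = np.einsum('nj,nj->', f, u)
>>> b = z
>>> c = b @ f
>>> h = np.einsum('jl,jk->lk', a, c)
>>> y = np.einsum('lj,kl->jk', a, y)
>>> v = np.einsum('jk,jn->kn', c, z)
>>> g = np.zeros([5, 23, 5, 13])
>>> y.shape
(31, 23)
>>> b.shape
(5, 31)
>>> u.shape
(31, 23)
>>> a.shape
(5, 31)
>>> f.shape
(31, 23)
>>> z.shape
(5, 31)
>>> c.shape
(5, 23)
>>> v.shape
(23, 31)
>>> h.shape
(31, 23)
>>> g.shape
(5, 23, 5, 13)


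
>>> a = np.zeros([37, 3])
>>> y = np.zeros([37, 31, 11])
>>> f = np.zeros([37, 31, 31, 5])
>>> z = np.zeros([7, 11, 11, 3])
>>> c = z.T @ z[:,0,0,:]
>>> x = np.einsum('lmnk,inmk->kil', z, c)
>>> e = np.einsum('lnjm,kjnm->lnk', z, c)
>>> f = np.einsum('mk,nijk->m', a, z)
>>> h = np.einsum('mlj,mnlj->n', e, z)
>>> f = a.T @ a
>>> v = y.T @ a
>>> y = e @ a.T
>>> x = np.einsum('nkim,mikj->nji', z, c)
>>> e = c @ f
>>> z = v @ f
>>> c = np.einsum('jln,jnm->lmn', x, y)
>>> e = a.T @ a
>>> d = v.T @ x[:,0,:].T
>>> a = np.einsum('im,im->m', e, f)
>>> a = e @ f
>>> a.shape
(3, 3)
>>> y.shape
(7, 11, 37)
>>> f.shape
(3, 3)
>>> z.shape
(11, 31, 3)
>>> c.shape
(3, 37, 11)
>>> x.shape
(7, 3, 11)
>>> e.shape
(3, 3)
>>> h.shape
(11,)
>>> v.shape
(11, 31, 3)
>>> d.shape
(3, 31, 7)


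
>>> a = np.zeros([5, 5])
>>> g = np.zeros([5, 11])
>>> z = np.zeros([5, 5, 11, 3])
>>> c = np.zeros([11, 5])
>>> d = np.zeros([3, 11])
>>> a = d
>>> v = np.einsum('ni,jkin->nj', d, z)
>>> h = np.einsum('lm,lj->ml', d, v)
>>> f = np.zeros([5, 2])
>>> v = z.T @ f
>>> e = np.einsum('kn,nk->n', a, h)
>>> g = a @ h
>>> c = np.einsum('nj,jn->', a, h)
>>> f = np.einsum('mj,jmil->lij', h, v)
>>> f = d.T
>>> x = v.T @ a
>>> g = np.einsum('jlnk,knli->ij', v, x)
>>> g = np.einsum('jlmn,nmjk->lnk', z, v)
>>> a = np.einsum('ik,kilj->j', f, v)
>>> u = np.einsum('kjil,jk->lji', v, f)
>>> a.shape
(2,)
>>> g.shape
(5, 3, 2)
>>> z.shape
(5, 5, 11, 3)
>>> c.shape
()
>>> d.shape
(3, 11)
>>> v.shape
(3, 11, 5, 2)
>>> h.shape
(11, 3)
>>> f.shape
(11, 3)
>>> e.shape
(11,)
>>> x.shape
(2, 5, 11, 11)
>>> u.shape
(2, 11, 5)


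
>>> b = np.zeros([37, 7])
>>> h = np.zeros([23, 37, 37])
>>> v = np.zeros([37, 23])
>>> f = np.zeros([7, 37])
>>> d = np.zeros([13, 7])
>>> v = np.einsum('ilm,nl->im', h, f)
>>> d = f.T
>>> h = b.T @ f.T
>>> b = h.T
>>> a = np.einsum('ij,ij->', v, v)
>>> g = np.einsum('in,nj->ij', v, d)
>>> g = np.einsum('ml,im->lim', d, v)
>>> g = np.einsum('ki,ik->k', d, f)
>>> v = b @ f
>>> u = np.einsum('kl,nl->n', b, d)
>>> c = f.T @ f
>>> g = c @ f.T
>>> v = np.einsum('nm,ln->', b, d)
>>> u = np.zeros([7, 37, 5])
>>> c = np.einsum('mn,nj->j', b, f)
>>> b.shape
(7, 7)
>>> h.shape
(7, 7)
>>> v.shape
()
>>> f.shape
(7, 37)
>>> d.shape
(37, 7)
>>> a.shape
()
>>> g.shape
(37, 7)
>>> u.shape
(7, 37, 5)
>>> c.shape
(37,)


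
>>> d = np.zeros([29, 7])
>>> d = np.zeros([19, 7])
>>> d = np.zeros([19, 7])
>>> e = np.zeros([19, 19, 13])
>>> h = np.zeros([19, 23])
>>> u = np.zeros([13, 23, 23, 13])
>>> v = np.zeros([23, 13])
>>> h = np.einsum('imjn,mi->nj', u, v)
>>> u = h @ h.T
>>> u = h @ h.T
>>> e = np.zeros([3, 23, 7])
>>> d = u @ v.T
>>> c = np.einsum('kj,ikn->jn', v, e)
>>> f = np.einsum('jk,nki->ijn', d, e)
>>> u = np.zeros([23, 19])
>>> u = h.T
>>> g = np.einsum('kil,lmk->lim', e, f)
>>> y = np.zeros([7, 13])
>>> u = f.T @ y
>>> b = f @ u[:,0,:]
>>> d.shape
(13, 23)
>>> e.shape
(3, 23, 7)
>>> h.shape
(13, 23)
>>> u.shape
(3, 13, 13)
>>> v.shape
(23, 13)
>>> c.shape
(13, 7)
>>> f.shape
(7, 13, 3)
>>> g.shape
(7, 23, 13)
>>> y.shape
(7, 13)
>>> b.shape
(7, 13, 13)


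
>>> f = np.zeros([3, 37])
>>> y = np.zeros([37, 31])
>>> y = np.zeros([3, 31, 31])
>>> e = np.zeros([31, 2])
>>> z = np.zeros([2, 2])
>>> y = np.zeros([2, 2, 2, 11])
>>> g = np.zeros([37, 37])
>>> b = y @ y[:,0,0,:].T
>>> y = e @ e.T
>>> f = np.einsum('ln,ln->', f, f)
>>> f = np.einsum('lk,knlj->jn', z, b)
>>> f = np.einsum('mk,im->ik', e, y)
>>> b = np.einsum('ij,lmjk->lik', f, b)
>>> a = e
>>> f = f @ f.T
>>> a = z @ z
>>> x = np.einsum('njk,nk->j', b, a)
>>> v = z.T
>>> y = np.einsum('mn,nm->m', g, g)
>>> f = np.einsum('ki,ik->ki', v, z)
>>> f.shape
(2, 2)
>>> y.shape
(37,)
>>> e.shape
(31, 2)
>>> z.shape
(2, 2)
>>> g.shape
(37, 37)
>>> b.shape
(2, 31, 2)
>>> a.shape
(2, 2)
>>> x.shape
(31,)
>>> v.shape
(2, 2)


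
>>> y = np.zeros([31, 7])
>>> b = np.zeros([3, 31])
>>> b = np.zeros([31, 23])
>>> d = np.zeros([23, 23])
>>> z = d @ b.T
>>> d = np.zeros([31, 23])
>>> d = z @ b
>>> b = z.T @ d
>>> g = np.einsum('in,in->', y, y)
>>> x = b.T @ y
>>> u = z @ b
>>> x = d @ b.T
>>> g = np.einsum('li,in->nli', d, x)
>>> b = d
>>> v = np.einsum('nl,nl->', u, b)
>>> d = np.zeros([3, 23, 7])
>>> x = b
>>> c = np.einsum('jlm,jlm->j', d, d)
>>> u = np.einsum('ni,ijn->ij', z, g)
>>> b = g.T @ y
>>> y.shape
(31, 7)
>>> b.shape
(23, 23, 7)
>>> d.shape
(3, 23, 7)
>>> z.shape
(23, 31)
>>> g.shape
(31, 23, 23)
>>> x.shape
(23, 23)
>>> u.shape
(31, 23)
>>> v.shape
()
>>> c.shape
(3,)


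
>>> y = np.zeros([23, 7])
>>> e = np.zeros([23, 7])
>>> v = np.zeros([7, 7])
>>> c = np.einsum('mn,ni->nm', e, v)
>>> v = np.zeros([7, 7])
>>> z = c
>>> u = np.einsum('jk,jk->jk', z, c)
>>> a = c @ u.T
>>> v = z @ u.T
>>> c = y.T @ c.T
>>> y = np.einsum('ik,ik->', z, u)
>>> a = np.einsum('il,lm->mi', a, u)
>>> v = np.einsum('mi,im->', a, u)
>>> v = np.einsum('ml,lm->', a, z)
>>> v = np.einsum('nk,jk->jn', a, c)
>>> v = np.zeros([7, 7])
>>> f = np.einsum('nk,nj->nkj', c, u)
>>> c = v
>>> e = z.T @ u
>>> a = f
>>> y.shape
()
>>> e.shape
(23, 23)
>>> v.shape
(7, 7)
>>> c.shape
(7, 7)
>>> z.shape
(7, 23)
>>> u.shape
(7, 23)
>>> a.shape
(7, 7, 23)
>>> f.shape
(7, 7, 23)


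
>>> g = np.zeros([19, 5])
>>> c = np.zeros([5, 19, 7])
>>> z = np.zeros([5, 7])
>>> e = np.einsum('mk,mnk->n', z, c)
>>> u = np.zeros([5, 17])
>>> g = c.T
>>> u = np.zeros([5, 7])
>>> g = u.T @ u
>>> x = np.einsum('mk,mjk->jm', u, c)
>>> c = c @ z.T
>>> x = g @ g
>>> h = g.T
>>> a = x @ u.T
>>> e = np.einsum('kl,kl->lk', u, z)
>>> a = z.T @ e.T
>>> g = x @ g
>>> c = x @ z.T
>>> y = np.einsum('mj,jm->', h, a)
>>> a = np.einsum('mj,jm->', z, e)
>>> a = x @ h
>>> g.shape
(7, 7)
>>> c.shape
(7, 5)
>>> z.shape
(5, 7)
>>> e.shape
(7, 5)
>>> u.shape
(5, 7)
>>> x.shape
(7, 7)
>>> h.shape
(7, 7)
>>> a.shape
(7, 7)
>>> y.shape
()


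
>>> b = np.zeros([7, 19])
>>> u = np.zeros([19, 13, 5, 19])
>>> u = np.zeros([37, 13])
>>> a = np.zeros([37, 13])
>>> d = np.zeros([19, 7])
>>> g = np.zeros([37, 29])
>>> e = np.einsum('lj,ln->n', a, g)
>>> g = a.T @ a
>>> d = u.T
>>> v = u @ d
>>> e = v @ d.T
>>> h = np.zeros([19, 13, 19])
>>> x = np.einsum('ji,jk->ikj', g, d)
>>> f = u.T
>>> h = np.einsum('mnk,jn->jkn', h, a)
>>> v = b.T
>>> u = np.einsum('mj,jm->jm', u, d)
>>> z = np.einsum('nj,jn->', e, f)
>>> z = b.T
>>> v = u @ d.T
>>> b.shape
(7, 19)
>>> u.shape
(13, 37)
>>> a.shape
(37, 13)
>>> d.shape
(13, 37)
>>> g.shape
(13, 13)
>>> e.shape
(37, 13)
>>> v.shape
(13, 13)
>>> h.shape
(37, 19, 13)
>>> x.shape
(13, 37, 13)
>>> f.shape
(13, 37)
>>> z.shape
(19, 7)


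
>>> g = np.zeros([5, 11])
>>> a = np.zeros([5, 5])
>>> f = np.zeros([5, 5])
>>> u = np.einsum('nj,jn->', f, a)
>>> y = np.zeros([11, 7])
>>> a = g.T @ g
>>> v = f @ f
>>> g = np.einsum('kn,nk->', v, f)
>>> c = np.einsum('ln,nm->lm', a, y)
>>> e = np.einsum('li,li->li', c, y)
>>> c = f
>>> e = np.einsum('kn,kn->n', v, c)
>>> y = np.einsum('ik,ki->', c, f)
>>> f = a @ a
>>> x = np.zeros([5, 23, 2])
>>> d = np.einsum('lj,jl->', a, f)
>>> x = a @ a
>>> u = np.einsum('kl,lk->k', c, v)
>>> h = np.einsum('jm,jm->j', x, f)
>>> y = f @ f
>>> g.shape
()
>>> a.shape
(11, 11)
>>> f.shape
(11, 11)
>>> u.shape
(5,)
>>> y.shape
(11, 11)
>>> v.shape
(5, 5)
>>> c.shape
(5, 5)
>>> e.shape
(5,)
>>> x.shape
(11, 11)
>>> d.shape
()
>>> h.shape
(11,)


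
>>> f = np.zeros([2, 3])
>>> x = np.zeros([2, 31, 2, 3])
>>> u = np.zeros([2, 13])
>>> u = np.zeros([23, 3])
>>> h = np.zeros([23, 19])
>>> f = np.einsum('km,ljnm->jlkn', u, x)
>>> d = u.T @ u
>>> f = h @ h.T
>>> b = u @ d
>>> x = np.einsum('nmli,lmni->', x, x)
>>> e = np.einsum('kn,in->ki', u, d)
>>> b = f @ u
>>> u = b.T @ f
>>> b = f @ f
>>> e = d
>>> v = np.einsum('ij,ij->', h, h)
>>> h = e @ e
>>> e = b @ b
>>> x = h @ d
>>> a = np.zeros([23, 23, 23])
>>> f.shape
(23, 23)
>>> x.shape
(3, 3)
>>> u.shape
(3, 23)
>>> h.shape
(3, 3)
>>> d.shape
(3, 3)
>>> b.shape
(23, 23)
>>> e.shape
(23, 23)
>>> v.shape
()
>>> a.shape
(23, 23, 23)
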